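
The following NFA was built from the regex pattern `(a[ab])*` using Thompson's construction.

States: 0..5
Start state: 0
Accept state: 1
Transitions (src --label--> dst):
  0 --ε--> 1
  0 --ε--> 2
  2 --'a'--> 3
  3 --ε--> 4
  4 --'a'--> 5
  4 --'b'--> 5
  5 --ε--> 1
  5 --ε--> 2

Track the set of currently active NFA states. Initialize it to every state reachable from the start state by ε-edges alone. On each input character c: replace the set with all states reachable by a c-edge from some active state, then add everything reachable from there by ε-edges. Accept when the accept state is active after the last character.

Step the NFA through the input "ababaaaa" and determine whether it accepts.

Answer: ACCEPT

Steps:
initial (ε-close {0}): {0,1,2}
'a' @ 1: {3,4}
'b' @ 2: {1,2,5}  ✓accept
'a' @ 3: {3,4}
'b' @ 4: {1,2,5}  ✓accept
'a' @ 5: {3,4}
'a' @ 6: {1,2,5}  ✓accept
'a' @ 7: {3,4}
'a' @ 8: {1,2,5}  ✓accept
final: {1,2,5}; accept 1 in set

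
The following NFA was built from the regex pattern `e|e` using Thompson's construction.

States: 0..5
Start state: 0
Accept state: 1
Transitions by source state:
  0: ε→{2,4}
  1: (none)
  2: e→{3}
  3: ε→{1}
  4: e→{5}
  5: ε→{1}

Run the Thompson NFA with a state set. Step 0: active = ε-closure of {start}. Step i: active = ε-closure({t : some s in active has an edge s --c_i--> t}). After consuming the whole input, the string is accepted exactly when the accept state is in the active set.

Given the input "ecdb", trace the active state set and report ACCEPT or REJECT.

initial (ε-close {0}): {0,2,4}
'e' @ 1: {1,3,5}  (accept∈set)
'c' @ 2: {}  — state set empty
rest 'db' ignored (set empty)
after full input: {}  (accept=1 not in)

Answer: REJECT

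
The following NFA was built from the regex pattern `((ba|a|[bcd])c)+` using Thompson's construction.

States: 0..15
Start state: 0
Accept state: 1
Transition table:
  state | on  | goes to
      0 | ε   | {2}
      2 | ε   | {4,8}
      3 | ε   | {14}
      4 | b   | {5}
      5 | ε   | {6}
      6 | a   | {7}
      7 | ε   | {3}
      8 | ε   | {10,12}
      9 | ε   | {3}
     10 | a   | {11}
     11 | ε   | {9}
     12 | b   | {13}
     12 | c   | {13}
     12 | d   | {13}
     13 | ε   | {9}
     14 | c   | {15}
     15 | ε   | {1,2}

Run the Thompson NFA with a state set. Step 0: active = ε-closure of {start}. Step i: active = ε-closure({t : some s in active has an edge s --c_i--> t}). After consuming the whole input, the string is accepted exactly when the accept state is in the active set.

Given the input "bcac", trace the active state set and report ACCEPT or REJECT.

Answer: ACCEPT

Steps:
initial (ε-close {0}): {0,2,4,8,10,12}
'b' @ 1: {3,5,6,9,13,14}
'c' @ 2: {1,2,4,8,10,12,15}  (accept∈set)
'a' @ 3: {3,9,11,14}
'c' @ 4: {1,2,4,8,10,12,15}  (accept∈set)
final: {1,2,4,8,10,12,15}; accept 1 in set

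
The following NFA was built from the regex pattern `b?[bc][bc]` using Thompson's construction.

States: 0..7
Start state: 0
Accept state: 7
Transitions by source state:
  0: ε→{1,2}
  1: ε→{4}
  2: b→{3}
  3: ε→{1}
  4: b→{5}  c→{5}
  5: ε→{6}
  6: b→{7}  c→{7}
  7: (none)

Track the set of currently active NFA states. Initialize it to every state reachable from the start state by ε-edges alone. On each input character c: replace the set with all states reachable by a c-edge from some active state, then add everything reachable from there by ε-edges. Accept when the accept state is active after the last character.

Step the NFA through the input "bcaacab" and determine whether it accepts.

start: ε-closure({0}) = {0,1,2,4}
'b' @ 1: {1,3,4,5,6}
'c' @ 2: {5,6,7}  ✓accept
'a' @ 3: {}  — state set empty
rest 'acab' ignored (set empty)
after full input: {}  (accept=7 not in)

Answer: REJECT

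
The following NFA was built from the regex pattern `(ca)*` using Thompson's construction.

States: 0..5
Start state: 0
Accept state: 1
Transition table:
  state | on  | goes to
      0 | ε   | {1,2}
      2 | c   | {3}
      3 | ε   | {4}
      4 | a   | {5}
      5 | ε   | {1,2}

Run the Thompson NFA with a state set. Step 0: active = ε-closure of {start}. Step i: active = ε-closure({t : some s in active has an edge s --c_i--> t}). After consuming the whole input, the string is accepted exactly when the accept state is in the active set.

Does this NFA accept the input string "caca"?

Answer: ACCEPT

Trace:
initial (ε-close {0}): {0,1,2}
'c' @ 1: {3,4}
'a' @ 2: {1,2,5}  ✓accept
'c' @ 3: {3,4}
'a' @ 4: {1,2,5}  ✓accept
after full input: {1,2,5}  (accept=1 in)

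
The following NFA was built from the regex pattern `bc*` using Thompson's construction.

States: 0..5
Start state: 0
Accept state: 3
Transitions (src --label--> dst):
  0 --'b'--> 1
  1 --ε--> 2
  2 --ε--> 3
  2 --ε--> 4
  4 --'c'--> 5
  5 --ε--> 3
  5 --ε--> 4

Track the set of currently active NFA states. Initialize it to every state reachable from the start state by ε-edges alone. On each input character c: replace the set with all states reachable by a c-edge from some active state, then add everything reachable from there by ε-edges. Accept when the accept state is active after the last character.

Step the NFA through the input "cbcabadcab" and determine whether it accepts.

start: ε-closure({0}) = {0}
'c' @ 1: {}  — state set empty
rest 'bcabadcab' ignored (set empty)
after full input: {}  (accept=3 not in)

Answer: REJECT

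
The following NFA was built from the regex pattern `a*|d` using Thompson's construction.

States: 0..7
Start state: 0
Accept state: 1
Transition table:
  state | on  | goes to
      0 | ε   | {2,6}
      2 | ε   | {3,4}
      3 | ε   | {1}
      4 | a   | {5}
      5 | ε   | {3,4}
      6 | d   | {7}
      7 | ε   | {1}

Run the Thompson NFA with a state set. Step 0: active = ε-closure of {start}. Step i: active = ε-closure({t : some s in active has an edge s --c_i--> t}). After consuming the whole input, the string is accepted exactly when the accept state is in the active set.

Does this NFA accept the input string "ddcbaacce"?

Answer: REJECT

Steps:
start: ε-closure({0}) = {0,1,2,3,4,6}
'd' @ 1: {1,7}  [accepting]
'd' @ 2: {}  — no active states
rest 'cbaacce' ignored (set empty)
end set {} — state 1 not in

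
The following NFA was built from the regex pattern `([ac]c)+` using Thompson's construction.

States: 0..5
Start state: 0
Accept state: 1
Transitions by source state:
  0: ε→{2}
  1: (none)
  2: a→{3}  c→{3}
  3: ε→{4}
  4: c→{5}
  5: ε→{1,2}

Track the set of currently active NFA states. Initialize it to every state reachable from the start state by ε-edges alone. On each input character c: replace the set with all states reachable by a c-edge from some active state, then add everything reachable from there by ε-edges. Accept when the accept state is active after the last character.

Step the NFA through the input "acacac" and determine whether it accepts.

Answer: ACCEPT

Derivation:
start: ε-closure({0}) = {0,2}
'a' @ 1: {3,4}
'c' @ 2: {1,2,5}  (accept∈set)
'a' @ 3: {3,4}
'c' @ 4: {1,2,5}  (accept∈set)
'a' @ 5: {3,4}
'c' @ 6: {1,2,5}  (accept∈set)
final: {1,2,5}; accept 1 in set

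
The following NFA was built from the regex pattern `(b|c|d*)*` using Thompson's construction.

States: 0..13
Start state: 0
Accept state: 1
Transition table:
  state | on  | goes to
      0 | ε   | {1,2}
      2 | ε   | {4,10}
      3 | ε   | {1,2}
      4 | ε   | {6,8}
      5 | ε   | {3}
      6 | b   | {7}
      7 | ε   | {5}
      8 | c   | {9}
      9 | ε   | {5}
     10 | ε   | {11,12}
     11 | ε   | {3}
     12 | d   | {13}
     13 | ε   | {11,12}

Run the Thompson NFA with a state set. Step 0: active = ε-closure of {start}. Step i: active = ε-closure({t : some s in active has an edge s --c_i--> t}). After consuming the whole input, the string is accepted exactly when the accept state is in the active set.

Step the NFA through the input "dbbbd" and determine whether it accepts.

S₀ = ε-closure({0}) = {0,1,2,3,4,6,8,10,11,12}
'd' @ 1: {1,2,3,4,6,8,10,11,12,13}  [accepting]
'b' @ 2: {1,2,3,4,5,6,7,8,10,11,12}  [accepting]
'b' @ 3: {1,2,3,4,5,6,7,8,10,11,12}  [accepting]
'b' @ 4: {1,2,3,4,5,6,7,8,10,11,12}  [accepting]
'd' @ 5: {1,2,3,4,6,8,10,11,12,13}  [accepting]
final: {1,2,3,4,6,8,10,11,12,13}; accept 1 in set

Answer: ACCEPT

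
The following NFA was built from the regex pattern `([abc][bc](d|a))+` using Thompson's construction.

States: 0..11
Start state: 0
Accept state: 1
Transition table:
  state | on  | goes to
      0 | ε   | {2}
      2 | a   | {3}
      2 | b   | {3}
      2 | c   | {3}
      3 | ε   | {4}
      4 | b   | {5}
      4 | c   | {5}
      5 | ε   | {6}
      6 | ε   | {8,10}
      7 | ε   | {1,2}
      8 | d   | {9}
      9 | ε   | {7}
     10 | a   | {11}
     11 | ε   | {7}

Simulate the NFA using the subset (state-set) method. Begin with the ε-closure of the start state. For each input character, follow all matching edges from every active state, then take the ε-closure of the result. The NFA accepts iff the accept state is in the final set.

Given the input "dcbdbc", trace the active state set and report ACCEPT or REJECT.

Answer: REJECT

Steps:
start: ε-closure({0}) = {0,2}
'd' @ 1: {}  — dead — no transitions
rest 'cbdbc' ignored (set empty)
after full input: {}  (accept=1 not in)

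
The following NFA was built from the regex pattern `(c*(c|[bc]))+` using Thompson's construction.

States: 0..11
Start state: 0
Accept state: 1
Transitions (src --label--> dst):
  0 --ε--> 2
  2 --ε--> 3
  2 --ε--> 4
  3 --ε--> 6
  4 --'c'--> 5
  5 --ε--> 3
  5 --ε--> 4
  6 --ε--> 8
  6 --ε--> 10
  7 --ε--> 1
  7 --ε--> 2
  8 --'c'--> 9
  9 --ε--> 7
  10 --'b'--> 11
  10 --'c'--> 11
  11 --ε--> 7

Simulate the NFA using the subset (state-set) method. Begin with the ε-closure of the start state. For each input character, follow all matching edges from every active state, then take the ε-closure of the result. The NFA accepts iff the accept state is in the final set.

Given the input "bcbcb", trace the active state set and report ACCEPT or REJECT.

Answer: ACCEPT

Trace:
initial (ε-close {0}): {0,2,3,4,6,8,10}
'b' @ 1: {1,2,3,4,6,7,8,10,11}  (accept∈set)
'c' @ 2: {1,2,3,4,5,6,7,8,9,10,11}  (accept∈set)
'b' @ 3: {1,2,3,4,6,7,8,10,11}  (accept∈set)
'c' @ 4: {1,2,3,4,5,6,7,8,9,10,11}  (accept∈set)
'b' @ 5: {1,2,3,4,6,7,8,10,11}  (accept∈set)
final: {1,2,3,4,6,7,8,10,11}; accept 1 in set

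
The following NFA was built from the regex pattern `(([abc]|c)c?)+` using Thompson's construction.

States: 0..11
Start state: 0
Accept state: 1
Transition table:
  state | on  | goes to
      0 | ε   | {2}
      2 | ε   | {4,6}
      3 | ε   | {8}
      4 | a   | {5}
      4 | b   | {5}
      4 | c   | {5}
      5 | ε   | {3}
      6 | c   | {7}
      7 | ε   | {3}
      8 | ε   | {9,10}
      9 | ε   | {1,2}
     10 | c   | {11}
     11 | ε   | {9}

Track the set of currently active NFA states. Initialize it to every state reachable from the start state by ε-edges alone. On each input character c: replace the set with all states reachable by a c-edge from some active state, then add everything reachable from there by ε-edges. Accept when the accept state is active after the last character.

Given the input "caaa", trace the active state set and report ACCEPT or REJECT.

Answer: ACCEPT

Derivation:
start: ε-closure({0}) = {0,2,4,6}
'c' @ 1: {1,2,3,4,5,6,7,8,9,10}  [accepting]
'a' @ 2: {1,2,3,4,5,6,8,9,10}  [accepting]
'a' @ 3: {1,2,3,4,5,6,8,9,10}  [accepting]
'a' @ 4: {1,2,3,4,5,6,8,9,10}  [accepting]
end set {1,2,3,4,5,6,8,9,10} — state 1 in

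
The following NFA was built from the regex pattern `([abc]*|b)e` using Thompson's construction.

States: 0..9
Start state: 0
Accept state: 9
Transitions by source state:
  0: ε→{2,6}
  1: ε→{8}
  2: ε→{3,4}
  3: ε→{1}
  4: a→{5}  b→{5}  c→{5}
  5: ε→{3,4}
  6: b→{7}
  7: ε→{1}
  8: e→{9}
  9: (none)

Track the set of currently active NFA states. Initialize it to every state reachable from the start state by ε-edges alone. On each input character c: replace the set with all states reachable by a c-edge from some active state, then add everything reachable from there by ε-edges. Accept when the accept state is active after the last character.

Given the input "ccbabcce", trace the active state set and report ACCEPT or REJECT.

start: ε-closure({0}) = {0,1,2,3,4,6,8}
'c' @ 1: {1,3,4,5,8}
'c' @ 2: {1,3,4,5,8}
'b' @ 3: {1,3,4,5,8}
'a' @ 4: {1,3,4,5,8}
'b' @ 5: {1,3,4,5,8}
'c' @ 6: {1,3,4,5,8}
'c' @ 7: {1,3,4,5,8}
'e' @ 8: {9}  [accepting]
final: {9}; accept 9 in set

Answer: ACCEPT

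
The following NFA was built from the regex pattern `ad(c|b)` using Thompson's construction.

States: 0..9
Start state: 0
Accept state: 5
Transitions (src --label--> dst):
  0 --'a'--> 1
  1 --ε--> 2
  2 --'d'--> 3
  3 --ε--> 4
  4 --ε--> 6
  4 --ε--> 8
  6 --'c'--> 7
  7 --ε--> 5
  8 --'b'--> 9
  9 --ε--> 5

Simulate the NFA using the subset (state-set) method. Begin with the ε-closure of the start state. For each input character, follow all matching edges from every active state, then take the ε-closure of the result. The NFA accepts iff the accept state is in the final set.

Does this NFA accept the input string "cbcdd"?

initial (ε-close {0}): {0}
'c' @ 1: {}  — state set empty
rest 'bcdd' ignored (set empty)
end set {} — state 5 not in

Answer: REJECT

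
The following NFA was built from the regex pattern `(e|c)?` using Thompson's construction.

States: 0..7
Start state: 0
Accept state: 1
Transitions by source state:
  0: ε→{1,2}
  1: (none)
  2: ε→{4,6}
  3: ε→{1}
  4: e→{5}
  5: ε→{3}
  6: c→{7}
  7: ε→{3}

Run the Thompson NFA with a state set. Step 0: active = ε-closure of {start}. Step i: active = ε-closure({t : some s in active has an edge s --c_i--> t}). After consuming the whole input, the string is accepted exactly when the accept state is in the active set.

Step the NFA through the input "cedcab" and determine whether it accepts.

initial (ε-close {0}): {0,1,2,4,6}
'c' @ 1: {1,3,7}  (accept∈set)
'e' @ 2: {}  — no active states
rest 'dcab' ignored (set empty)
final: {}; accept 1 not in set

Answer: REJECT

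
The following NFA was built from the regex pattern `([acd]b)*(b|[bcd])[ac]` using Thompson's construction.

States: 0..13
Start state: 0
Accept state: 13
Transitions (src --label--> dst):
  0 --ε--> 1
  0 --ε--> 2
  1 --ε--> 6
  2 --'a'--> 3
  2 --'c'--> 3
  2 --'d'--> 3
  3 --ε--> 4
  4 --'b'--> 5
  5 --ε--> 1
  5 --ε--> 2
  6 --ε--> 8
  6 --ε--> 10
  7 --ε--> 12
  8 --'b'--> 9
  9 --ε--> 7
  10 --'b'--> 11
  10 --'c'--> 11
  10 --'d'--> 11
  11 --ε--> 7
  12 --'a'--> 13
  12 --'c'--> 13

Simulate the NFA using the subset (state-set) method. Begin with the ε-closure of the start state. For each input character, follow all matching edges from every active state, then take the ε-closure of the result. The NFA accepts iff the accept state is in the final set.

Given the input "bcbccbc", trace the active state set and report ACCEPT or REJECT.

S₀ = ε-closure({0}) = {0,1,2,6,8,10}
'b' @ 1: {7,9,11,12}
'c' @ 2: {13}  ✓accept
'b' @ 3: {}  — dead — no transitions
rest 'ccbc' ignored (set empty)
after full input: {}  (accept=13 not in)

Answer: REJECT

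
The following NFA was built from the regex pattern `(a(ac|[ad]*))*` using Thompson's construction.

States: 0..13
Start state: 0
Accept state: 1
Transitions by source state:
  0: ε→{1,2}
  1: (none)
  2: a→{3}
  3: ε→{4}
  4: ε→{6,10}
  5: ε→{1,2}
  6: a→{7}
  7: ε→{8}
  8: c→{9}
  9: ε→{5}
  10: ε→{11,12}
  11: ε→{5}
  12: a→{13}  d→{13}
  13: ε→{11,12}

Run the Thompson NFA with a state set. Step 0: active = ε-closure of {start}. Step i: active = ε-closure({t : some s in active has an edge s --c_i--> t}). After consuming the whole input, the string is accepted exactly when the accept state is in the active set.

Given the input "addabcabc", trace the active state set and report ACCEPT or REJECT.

initial (ε-close {0}): {0,1,2}
'a' @ 1: {1,2,3,4,5,6,10,11,12}  ✓accept
'd' @ 2: {1,2,5,11,12,13}  ✓accept
'd' @ 3: {1,2,5,11,12,13}  ✓accept
'a' @ 4: {1,2,3,4,5,6,10,11,12,13}  ✓accept
'b' @ 5: {}  — state set empty
rest 'cabc' ignored (set empty)
after full input: {}  (accept=1 not in)

Answer: REJECT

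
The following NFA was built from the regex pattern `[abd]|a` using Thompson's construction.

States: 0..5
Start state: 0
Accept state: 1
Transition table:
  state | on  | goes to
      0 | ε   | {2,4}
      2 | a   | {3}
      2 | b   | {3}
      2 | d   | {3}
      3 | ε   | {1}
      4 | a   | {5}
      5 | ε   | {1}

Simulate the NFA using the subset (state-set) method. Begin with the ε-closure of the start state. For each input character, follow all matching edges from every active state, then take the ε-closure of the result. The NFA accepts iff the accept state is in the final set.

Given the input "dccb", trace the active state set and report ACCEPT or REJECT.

start: ε-closure({0}) = {0,2,4}
'd' @ 1: {1,3}  [accepting]
'c' @ 2: {}  — state set empty
rest 'cb' ignored (set empty)
after full input: {}  (accept=1 not in)

Answer: REJECT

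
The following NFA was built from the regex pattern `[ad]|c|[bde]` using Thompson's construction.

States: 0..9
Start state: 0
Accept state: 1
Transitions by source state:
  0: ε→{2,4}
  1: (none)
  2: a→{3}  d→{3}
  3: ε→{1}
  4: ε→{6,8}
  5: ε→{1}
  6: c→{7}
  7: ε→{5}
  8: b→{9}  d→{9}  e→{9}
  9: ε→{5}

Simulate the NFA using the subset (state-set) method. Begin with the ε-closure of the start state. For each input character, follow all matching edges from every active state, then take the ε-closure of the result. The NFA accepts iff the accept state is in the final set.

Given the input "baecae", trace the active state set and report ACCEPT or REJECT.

Answer: REJECT

Derivation:
start: ε-closure({0}) = {0,2,4,6,8}
'b' @ 1: {1,5,9}  (accept∈set)
'a' @ 2: {}  — state set empty
rest 'ecae' ignored (set empty)
final: {}; accept 1 not in set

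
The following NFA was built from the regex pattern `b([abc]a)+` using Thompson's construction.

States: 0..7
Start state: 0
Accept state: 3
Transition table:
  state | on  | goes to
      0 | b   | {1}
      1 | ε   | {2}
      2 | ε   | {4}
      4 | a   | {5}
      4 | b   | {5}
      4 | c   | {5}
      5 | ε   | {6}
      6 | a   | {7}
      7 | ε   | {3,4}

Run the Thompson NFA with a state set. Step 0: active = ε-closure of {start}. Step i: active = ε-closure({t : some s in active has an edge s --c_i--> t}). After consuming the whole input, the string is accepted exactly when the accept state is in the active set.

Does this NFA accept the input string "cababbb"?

Answer: REJECT

Derivation:
start: ε-closure({0}) = {0}
'c' @ 1: {}  — no active states
rest 'ababbb' ignored (set empty)
end set {} — state 3 not in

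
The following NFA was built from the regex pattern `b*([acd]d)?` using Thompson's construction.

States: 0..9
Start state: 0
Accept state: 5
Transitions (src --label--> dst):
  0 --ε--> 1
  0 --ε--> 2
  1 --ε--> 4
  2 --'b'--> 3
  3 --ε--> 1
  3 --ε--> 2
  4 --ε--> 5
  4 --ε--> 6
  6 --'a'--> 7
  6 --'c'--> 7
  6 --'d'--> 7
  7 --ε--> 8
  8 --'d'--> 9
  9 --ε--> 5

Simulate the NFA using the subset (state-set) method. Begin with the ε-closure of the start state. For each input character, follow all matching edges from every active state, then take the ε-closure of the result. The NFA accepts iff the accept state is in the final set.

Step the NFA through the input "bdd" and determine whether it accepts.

S₀ = ε-closure({0}) = {0,1,2,4,5,6}
'b' @ 1: {1,2,3,4,5,6}  (accept∈set)
'd' @ 2: {7,8}
'd' @ 3: {5,9}  (accept∈set)
end set {5,9} — state 5 in

Answer: ACCEPT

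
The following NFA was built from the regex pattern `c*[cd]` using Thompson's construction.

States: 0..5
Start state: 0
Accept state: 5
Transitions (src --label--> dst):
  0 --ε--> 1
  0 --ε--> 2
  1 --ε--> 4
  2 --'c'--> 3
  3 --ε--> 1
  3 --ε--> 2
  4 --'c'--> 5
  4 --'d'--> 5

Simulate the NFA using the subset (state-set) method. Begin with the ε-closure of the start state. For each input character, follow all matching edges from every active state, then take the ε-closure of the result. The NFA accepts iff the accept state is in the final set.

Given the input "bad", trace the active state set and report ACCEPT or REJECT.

S₀ = ε-closure({0}) = {0,1,2,4}
'b' @ 1: {}  — no active states
rest 'ad' ignored (set empty)
end set {} — state 5 not in

Answer: REJECT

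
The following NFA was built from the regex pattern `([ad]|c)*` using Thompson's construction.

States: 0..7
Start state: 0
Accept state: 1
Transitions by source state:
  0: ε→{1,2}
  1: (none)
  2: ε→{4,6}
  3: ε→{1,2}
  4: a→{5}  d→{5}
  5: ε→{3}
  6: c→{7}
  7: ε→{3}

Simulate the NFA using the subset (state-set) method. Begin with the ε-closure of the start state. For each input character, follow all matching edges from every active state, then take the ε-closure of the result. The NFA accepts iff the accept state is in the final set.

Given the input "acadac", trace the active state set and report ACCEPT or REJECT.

start: ε-closure({0}) = {0,1,2,4,6}
'a' @ 1: {1,2,3,4,5,6}  (accept∈set)
'c' @ 2: {1,2,3,4,6,7}  (accept∈set)
'a' @ 3: {1,2,3,4,5,6}  (accept∈set)
'd' @ 4: {1,2,3,4,5,6}  (accept∈set)
'a' @ 5: {1,2,3,4,5,6}  (accept∈set)
'c' @ 6: {1,2,3,4,6,7}  (accept∈set)
end set {1,2,3,4,6,7} — state 1 in

Answer: ACCEPT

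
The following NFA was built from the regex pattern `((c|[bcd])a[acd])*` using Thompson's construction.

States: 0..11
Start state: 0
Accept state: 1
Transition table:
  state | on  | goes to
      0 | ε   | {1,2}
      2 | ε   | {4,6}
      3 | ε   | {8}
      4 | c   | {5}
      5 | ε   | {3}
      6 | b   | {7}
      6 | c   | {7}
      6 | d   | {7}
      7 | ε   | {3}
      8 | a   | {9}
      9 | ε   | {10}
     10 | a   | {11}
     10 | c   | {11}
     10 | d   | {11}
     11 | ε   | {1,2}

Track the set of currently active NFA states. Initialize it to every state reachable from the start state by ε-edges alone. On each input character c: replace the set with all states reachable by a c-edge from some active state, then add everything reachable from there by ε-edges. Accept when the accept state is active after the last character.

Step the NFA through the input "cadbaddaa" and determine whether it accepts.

S₀ = ε-closure({0}) = {0,1,2,4,6}
'c' @ 1: {3,5,7,8}
'a' @ 2: {9,10}
'd' @ 3: {1,2,4,6,11}  [accepting]
'b' @ 4: {3,7,8}
'a' @ 5: {9,10}
'd' @ 6: {1,2,4,6,11}  [accepting]
'd' @ 7: {3,7,8}
'a' @ 8: {9,10}
'a' @ 9: {1,2,4,6,11}  [accepting]
end set {1,2,4,6,11} — state 1 in

Answer: ACCEPT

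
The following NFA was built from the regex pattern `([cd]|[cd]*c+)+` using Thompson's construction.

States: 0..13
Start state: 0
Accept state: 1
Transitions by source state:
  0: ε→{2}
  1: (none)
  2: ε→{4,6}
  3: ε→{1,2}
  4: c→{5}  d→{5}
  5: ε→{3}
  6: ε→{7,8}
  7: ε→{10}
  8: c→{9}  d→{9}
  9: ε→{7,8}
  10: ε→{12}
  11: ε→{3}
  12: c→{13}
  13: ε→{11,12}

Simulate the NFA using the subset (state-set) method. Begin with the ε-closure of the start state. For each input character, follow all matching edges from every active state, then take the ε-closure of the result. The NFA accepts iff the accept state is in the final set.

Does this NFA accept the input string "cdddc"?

initial (ε-close {0}): {0,2,4,6,7,8,10,12}
'c' @ 1: {1,2,3,4,5,6,7,8,9,10,11,12,13}  [accepting]
'd' @ 2: {1,2,3,4,5,6,7,8,9,10,12}  [accepting]
'd' @ 3: {1,2,3,4,5,6,7,8,9,10,12}  [accepting]
'd' @ 4: {1,2,3,4,5,6,7,8,9,10,12}  [accepting]
'c' @ 5: {1,2,3,4,5,6,7,8,9,10,11,12,13}  [accepting]
end set {1,2,3,4,5,6,7,8,9,10,11,12,13} — state 1 in

Answer: ACCEPT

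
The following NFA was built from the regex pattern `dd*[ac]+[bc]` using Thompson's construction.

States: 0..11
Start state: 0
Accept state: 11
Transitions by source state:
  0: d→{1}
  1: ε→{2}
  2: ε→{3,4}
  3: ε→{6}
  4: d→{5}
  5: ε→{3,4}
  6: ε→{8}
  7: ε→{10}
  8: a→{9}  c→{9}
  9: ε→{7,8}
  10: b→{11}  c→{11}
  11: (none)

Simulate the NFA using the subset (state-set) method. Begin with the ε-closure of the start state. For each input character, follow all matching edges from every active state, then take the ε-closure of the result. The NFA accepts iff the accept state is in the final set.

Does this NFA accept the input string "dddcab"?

Answer: ACCEPT

Derivation:
S₀ = ε-closure({0}) = {0}
'd' @ 1: {1,2,3,4,6,8}
'd' @ 2: {3,4,5,6,8}
'd' @ 3: {3,4,5,6,8}
'c' @ 4: {7,8,9,10}
'a' @ 5: {7,8,9,10}
'b' @ 6: {11}  [accepting]
final: {11}; accept 11 in set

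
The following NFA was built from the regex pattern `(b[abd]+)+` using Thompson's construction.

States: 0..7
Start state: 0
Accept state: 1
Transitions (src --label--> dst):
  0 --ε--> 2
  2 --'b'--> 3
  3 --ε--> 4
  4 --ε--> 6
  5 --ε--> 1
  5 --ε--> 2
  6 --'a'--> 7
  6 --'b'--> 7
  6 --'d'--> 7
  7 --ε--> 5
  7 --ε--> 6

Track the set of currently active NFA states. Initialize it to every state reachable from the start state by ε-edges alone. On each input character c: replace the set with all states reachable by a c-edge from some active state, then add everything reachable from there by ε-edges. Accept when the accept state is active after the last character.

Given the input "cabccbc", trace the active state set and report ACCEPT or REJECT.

S₀ = ε-closure({0}) = {0,2}
'c' @ 1: {}  — state set empty
rest 'abccbc' ignored (set empty)
end set {} — state 1 not in

Answer: REJECT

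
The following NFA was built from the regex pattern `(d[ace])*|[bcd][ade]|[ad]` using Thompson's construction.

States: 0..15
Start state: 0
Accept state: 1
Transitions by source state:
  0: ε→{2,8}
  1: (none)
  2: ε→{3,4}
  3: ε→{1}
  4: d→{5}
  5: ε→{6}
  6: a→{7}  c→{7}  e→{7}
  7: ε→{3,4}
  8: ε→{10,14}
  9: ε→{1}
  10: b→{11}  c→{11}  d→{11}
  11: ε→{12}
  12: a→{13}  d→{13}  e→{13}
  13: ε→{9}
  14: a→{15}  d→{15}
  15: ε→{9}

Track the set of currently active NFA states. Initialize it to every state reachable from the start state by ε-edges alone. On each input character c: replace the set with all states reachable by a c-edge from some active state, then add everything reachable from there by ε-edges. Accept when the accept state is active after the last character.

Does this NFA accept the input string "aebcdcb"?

start: ε-closure({0}) = {0,1,2,3,4,8,10,14}
'a' @ 1: {1,9,15}  (accept∈set)
'e' @ 2: {}  — no active states
rest 'bcdcb' ignored (set empty)
final: {}; accept 1 not in set

Answer: REJECT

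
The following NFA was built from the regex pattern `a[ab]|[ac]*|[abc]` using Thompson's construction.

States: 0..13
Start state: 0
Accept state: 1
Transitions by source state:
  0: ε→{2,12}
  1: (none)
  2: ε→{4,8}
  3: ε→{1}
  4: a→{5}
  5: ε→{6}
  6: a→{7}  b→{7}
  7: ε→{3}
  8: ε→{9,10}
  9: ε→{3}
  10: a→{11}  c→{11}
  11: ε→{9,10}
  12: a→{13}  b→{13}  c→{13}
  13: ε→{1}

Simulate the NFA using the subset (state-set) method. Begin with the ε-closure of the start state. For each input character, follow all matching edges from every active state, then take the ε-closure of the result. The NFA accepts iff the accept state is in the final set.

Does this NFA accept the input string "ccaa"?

Answer: ACCEPT

Steps:
start: ε-closure({0}) = {0,1,2,3,4,8,9,10,12}
'c' @ 1: {1,3,9,10,11,13}  ✓accept
'c' @ 2: {1,3,9,10,11}  ✓accept
'a' @ 3: {1,3,9,10,11}  ✓accept
'a' @ 4: {1,3,9,10,11}  ✓accept
final: {1,3,9,10,11}; accept 1 in set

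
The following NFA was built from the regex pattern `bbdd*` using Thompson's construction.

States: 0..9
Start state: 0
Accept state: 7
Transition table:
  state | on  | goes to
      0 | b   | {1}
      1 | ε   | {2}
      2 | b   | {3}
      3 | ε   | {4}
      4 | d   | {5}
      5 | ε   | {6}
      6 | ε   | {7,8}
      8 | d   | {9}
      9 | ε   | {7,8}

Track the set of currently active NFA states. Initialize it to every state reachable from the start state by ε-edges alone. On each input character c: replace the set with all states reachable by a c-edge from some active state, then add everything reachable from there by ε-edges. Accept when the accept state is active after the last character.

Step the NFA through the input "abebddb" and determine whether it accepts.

S₀ = ε-closure({0}) = {0}
'a' @ 1: {}  — state set empty
rest 'bebddb' ignored (set empty)
end set {} — state 7 not in

Answer: REJECT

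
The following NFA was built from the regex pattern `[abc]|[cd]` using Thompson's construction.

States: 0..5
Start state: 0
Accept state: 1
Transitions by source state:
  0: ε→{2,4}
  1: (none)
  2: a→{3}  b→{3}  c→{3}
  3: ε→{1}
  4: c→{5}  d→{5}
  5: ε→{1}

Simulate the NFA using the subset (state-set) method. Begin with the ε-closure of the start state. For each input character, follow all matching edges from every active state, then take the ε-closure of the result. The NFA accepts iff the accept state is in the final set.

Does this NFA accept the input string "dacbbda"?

S₀ = ε-closure({0}) = {0,2,4}
'd' @ 1: {1,5}  [accepting]
'a' @ 2: {}  — state set empty
rest 'cbbda' ignored (set empty)
final: {}; accept 1 not in set

Answer: REJECT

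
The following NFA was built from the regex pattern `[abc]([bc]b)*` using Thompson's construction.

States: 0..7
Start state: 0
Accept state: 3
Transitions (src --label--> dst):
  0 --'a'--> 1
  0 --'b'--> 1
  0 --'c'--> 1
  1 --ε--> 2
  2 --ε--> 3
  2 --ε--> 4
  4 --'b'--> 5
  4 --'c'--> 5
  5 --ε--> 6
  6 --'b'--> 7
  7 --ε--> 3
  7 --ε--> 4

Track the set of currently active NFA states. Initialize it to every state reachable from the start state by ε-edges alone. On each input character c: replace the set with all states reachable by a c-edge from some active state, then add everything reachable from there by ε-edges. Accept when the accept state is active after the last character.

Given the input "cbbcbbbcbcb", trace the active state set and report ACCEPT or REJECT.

start: ε-closure({0}) = {0}
'c' @ 1: {1,2,3,4}  [accepting]
'b' @ 2: {5,6}
'b' @ 3: {3,4,7}  [accepting]
'c' @ 4: {5,6}
'b' @ 5: {3,4,7}  [accepting]
'b' @ 6: {5,6}
'b' @ 7: {3,4,7}  [accepting]
'c' @ 8: {5,6}
'b' @ 9: {3,4,7}  [accepting]
'c' @ 10: {5,6}
'b' @ 11: {3,4,7}  [accepting]
final: {3,4,7}; accept 3 in set

Answer: ACCEPT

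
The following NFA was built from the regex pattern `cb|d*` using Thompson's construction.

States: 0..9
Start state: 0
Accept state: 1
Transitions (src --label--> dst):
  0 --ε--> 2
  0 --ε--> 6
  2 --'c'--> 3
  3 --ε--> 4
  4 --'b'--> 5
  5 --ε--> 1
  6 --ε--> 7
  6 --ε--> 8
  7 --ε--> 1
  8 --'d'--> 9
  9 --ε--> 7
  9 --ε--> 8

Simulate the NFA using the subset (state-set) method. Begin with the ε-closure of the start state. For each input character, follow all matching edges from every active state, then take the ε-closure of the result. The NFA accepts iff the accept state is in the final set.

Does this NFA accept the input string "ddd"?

Answer: ACCEPT

Steps:
S₀ = ε-closure({0}) = {0,1,2,6,7,8}
'd' @ 1: {1,7,8,9}  ✓accept
'd' @ 2: {1,7,8,9}  ✓accept
'd' @ 3: {1,7,8,9}  ✓accept
final: {1,7,8,9}; accept 1 in set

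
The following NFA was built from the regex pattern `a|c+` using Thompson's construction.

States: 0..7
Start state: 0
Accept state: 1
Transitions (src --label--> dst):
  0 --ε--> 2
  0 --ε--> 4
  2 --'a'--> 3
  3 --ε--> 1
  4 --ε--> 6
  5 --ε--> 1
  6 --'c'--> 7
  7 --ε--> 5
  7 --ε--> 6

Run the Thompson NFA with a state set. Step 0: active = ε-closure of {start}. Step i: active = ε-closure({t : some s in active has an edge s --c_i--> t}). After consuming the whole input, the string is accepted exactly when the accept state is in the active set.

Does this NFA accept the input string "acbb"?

Answer: REJECT

Trace:
start: ε-closure({0}) = {0,2,4,6}
'a' @ 1: {1,3}  (accept∈set)
'c' @ 2: {}  — no active states
rest 'bb' ignored (set empty)
final: {}; accept 1 not in set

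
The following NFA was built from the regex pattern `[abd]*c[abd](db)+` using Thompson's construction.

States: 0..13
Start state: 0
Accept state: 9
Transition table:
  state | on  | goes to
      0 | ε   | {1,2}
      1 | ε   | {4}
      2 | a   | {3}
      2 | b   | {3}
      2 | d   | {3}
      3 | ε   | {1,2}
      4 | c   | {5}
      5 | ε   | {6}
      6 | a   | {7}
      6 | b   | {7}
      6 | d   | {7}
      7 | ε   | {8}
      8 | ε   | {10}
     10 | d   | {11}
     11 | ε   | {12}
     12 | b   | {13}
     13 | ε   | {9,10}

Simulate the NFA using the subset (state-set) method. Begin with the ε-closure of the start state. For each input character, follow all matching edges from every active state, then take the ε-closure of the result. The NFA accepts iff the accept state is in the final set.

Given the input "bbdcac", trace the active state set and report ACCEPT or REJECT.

S₀ = ε-closure({0}) = {0,1,2,4}
'b' @ 1: {1,2,3,4}
'b' @ 2: {1,2,3,4}
'd' @ 3: {1,2,3,4}
'c' @ 4: {5,6}
'a' @ 5: {7,8,10}
'c' @ 6: {}  — state set empty
final: {}; accept 9 not in set

Answer: REJECT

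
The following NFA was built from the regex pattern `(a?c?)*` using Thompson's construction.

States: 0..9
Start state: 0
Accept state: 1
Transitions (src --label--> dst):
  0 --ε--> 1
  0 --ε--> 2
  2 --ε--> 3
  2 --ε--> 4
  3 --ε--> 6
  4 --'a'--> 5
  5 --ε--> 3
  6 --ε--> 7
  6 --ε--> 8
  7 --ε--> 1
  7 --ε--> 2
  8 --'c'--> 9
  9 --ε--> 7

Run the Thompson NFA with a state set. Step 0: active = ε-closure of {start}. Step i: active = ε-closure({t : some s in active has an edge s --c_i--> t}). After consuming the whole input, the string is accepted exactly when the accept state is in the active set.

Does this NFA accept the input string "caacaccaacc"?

Answer: ACCEPT

Trace:
initial (ε-close {0}): {0,1,2,3,4,6,7,8}
'c' @ 1: {1,2,3,4,6,7,8,9}  ✓accept
'a' @ 2: {1,2,3,4,5,6,7,8}  ✓accept
'a' @ 3: {1,2,3,4,5,6,7,8}  ✓accept
'c' @ 4: {1,2,3,4,6,7,8,9}  ✓accept
'a' @ 5: {1,2,3,4,5,6,7,8}  ✓accept
'c' @ 6: {1,2,3,4,6,7,8,9}  ✓accept
'c' @ 7: {1,2,3,4,6,7,8,9}  ✓accept
'a' @ 8: {1,2,3,4,5,6,7,8}  ✓accept
'a' @ 9: {1,2,3,4,5,6,7,8}  ✓accept
'c' @ 10: {1,2,3,4,6,7,8,9}  ✓accept
'c' @ 11: {1,2,3,4,6,7,8,9}  ✓accept
after full input: {1,2,3,4,6,7,8,9}  (accept=1 in)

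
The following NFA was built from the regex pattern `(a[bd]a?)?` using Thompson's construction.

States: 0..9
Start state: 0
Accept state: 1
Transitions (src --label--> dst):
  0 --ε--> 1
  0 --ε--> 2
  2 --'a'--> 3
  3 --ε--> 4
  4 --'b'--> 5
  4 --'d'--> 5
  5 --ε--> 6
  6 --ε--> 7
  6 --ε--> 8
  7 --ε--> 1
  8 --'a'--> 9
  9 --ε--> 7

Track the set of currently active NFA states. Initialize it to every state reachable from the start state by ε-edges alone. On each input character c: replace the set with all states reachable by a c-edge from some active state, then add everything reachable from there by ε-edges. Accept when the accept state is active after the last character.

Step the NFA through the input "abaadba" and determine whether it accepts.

Answer: REJECT

Steps:
initial (ε-close {0}): {0,1,2}
'a' @ 1: {3,4}
'b' @ 2: {1,5,6,7,8}  [accepting]
'a' @ 3: {1,7,9}  [accepting]
'a' @ 4: {}  — state set empty
rest 'dba' ignored (set empty)
end set {} — state 1 not in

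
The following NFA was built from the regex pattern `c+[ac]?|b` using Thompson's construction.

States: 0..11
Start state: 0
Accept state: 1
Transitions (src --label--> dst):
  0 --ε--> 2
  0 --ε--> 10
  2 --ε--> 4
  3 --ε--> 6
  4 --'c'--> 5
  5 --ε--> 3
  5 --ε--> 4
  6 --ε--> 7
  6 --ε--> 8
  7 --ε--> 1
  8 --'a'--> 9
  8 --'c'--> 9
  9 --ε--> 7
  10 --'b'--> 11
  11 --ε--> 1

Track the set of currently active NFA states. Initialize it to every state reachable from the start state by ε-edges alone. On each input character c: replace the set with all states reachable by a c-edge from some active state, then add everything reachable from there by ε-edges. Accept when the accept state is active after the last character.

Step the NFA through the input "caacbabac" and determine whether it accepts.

start: ε-closure({0}) = {0,2,4,10}
'c' @ 1: {1,3,4,5,6,7,8}  [accepting]
'a' @ 2: {1,7,9}  [accepting]
'a' @ 3: {}  — dead — no transitions
rest 'cbabac' ignored (set empty)
final: {}; accept 1 not in set

Answer: REJECT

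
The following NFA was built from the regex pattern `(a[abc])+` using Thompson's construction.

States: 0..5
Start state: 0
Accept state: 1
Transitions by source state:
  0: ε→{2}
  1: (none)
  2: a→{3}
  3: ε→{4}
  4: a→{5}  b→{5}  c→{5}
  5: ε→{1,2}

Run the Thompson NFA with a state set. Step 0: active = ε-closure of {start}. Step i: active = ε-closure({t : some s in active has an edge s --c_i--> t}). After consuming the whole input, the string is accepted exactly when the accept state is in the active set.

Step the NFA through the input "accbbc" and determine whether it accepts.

start: ε-closure({0}) = {0,2}
'a' @ 1: {3,4}
'c' @ 2: {1,2,5}  (accept∈set)
'c' @ 3: {}  — dead — no transitions
rest 'bbc' ignored (set empty)
final: {}; accept 1 not in set

Answer: REJECT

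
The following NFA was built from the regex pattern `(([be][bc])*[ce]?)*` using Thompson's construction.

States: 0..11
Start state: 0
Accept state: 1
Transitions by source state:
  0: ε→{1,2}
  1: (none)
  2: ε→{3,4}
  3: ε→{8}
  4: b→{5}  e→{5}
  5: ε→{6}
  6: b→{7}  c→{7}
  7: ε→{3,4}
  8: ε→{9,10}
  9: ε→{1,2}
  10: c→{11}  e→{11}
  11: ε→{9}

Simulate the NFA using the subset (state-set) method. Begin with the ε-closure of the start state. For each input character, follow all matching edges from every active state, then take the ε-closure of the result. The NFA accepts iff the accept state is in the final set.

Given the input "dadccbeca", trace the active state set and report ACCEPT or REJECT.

start: ε-closure({0}) = {0,1,2,3,4,8,9,10}
'd' @ 1: {}  — dead — no transitions
rest 'adccbeca' ignored (set empty)
after full input: {}  (accept=1 not in)

Answer: REJECT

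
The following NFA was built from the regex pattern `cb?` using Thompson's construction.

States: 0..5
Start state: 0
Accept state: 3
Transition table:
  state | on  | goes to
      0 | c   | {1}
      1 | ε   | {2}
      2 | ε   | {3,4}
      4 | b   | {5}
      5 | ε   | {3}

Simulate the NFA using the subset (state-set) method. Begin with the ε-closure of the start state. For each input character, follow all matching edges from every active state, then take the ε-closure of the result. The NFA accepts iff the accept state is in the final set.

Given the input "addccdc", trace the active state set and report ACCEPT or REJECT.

Answer: REJECT

Derivation:
start: ε-closure({0}) = {0}
'a' @ 1: {}  — state set empty
rest 'ddccdc' ignored (set empty)
final: {}; accept 3 not in set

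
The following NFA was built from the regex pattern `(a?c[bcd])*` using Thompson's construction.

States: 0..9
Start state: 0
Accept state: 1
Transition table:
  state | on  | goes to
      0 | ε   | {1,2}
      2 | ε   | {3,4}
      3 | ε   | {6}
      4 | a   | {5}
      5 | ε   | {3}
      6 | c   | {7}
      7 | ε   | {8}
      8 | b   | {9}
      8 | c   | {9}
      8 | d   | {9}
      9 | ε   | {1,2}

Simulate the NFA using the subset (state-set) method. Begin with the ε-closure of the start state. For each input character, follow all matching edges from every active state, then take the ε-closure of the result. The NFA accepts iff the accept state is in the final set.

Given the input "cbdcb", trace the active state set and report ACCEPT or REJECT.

initial (ε-close {0}): {0,1,2,3,4,6}
'c' @ 1: {7,8}
'b' @ 2: {1,2,3,4,6,9}  ✓accept
'd' @ 3: {}  — dead — no transitions
rest 'cb' ignored (set empty)
final: {}; accept 1 not in set

Answer: REJECT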